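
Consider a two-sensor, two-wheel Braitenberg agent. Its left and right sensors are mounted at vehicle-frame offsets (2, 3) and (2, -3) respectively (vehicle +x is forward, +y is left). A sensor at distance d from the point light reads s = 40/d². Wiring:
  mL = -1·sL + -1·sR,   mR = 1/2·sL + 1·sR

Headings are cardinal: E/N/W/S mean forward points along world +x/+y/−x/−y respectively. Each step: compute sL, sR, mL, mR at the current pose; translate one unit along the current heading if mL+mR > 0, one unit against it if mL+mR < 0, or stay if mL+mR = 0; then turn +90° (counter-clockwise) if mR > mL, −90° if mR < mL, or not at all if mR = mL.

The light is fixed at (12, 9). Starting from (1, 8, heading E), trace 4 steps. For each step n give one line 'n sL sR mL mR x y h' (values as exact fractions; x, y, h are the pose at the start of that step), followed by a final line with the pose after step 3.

0 8/17 40/97 -1456/1649 1068/1649 1 8 E
1 20/113 20/41 -3080/4633 2670/4633 0 8 N
2 40/221 40/197 -16720/43537 12780/43537 0 7 W
3 1/2 10/53 -73/106 93/212 1 7 S
final 1 8 E

n=0: pose=(1,8,E); sL=8/17, sR=40/97; mL=-1456/1649, mR=1068/1649; mL+mR=-4/17 → advance -1; mR−mL=2524/1649 → turn +1·90°
n=1: pose=(0,8,N); sL=20/113, sR=20/41; mL=-3080/4633, mR=2670/4633; mL+mR=-10/113 → advance -1; mR−mL=5750/4633 → turn +1·90°
n=2: pose=(0,7,W); sL=40/221, sR=40/197; mL=-16720/43537, mR=12780/43537; mL+mR=-20/221 → advance -1; mR−mL=29500/43537 → turn +1·90°
n=3: pose=(1,7,S); sL=1/2, sR=10/53; mL=-73/106, mR=93/212; mL+mR=-1/4 → advance -1; mR−mL=239/212 → turn +1·90°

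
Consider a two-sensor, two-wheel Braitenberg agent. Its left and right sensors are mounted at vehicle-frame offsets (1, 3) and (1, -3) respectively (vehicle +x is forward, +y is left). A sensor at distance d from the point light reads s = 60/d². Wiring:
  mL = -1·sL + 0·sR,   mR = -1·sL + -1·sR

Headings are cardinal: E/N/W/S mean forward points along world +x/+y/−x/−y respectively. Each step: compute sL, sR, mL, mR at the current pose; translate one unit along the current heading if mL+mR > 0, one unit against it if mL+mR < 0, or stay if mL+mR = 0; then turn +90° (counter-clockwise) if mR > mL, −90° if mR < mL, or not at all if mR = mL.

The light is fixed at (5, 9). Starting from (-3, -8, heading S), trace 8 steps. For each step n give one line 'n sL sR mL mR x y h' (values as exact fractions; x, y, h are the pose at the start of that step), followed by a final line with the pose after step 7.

n=0: pose=(-3,-8,S); sL=60/349, sR=12/89; mL=-60/349, mR=-9528/31061; mL+mR=-14868/31061 → advance -1; mR−mL=-12/89 → turn -1·90°
n=1: pose=(-3,-7,W); sL=30/221, sR=6/25; mL=-30/221, mR=-2076/5525; mL+mR=-2826/5525 → advance -1; mR−mL=-6/25 → turn -1·90°
n=2: pose=(-2,-7,N); sL=12/65, sR=60/241; mL=-12/65, mR=-6792/15665; mL+mR=-9684/15665 → advance -1; mR−mL=-60/241 → turn -1·90°
n=3: pose=(-2,-8,E); sL=15/58, sR=15/109; mL=-15/58, mR=-2505/6322; mL+mR=-2070/3161 → advance -1; mR−mL=-15/109 → turn -1·90°
n=4: pose=(-3,-8,S); sL=60/349, sR=12/89; mL=-60/349, mR=-9528/31061; mL+mR=-14868/31061 → advance -1; mR−mL=-12/89 → turn -1·90°
n=5: pose=(-3,-7,W); sL=30/221, sR=6/25; mL=-30/221, mR=-2076/5525; mL+mR=-2826/5525 → advance -1; mR−mL=-6/25 → turn -1·90°
n=6: pose=(-2,-7,N); sL=12/65, sR=60/241; mL=-12/65, mR=-6792/15665; mL+mR=-9684/15665 → advance -1; mR−mL=-60/241 → turn -1·90°
n=7: pose=(-2,-8,E); sL=15/58, sR=15/109; mL=-15/58, mR=-2505/6322; mL+mR=-2070/3161 → advance -1; mR−mL=-15/109 → turn -1·90°

0 60/349 12/89 -60/349 -9528/31061 -3 -8 S
1 30/221 6/25 -30/221 -2076/5525 -3 -7 W
2 12/65 60/241 -12/65 -6792/15665 -2 -7 N
3 15/58 15/109 -15/58 -2505/6322 -2 -8 E
4 60/349 12/89 -60/349 -9528/31061 -3 -8 S
5 30/221 6/25 -30/221 -2076/5525 -3 -7 W
6 12/65 60/241 -12/65 -6792/15665 -2 -7 N
7 15/58 15/109 -15/58 -2505/6322 -2 -8 E
final -3 -8 S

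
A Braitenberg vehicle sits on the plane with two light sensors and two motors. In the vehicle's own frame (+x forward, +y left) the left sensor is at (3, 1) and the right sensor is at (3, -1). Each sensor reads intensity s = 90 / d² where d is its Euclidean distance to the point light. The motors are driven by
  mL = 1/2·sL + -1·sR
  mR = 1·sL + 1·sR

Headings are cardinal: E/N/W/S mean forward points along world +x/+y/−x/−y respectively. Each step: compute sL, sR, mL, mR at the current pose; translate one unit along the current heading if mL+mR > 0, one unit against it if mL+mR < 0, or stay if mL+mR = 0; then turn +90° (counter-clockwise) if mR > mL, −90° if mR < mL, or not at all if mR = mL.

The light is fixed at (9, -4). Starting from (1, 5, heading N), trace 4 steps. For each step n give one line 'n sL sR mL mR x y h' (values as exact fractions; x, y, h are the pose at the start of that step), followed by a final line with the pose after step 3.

n=0: pose=(1,5,N); sL=2/5, sR=90/193; mL=-257/965, mR=836/965; mL+mR=3/5 → advance +1; mR−mL=1093/965 → turn +1·90°
n=1: pose=(1,6,W); sL=45/101, sR=45/121; mL=-3645/24442, mR=9990/12221; mL+mR=135/202 → advance +1; mR−mL=23625/24442 → turn +1·90°
n=2: pose=(0,6,S); sL=90/113, sR=90/149; mL=-3465/16837, mR=23580/16837; mL+mR=135/113 → advance +1; mR−mL=27045/16837 → turn +1·90°
n=3: pose=(0,5,E); sL=45/68, sR=9/10; mL=-387/680, mR=531/340; mL+mR=135/136 → advance +1; mR−mL=1449/680 → turn +1·90°

0 2/5 90/193 -257/965 836/965 1 5 N
1 45/101 45/121 -3645/24442 9990/12221 1 6 W
2 90/113 90/149 -3465/16837 23580/16837 0 6 S
3 45/68 9/10 -387/680 531/340 0 5 E
final 1 5 N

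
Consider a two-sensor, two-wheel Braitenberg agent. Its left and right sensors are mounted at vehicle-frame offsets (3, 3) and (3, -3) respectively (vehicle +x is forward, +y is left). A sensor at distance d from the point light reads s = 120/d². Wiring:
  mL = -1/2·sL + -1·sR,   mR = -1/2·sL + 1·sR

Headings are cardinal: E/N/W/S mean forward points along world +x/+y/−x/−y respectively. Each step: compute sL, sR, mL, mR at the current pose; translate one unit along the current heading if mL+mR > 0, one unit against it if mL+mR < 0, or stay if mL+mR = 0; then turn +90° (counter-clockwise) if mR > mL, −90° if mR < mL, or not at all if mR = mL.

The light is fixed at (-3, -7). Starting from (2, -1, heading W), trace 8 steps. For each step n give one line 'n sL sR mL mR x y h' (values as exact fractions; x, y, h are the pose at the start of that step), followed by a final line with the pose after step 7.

n=0: pose=(2,-1,W); sL=120/13, sR=24/17; mL=-1332/221, mR=-708/221; mL+mR=-120/13 → advance -1; mR−mL=48/17 → turn +1·90°
n=1: pose=(3,-1,S); sL=4/3, sR=20/3; mL=-22/3, mR=6; mL+mR=-4/3 → advance -1; mR−mL=40/3 → turn +1·90°
n=2: pose=(3,0,E); sL=120/181, sR=120/97; mL=-27540/17557, mR=15900/17557; mL+mR=-120/181 → advance -1; mR−mL=240/97 → turn +1·90°
n=3: pose=(2,0,N); sL=15/13, sR=30/41; mL=-1395/1066, mR=165/1066; mL+mR=-15/13 → advance -1; mR−mL=60/41 → turn +1·90°
n=4: pose=(2,-1,W); sL=120/13, sR=24/17; mL=-1332/221, mR=-708/221; mL+mR=-120/13 → advance -1; mR−mL=48/17 → turn +1·90°
n=5: pose=(3,-1,S); sL=4/3, sR=20/3; mL=-22/3, mR=6; mL+mR=-4/3 → advance -1; mR−mL=40/3 → turn +1·90°
n=6: pose=(3,0,E); sL=120/181, sR=120/97; mL=-27540/17557, mR=15900/17557; mL+mR=-120/181 → advance -1; mR−mL=240/97 → turn +1·90°
n=7: pose=(2,0,N); sL=15/13, sR=30/41; mL=-1395/1066, mR=165/1066; mL+mR=-15/13 → advance -1; mR−mL=60/41 → turn +1·90°

0 120/13 24/17 -1332/221 -708/221 2 -1 W
1 4/3 20/3 -22/3 6 3 -1 S
2 120/181 120/97 -27540/17557 15900/17557 3 0 E
3 15/13 30/41 -1395/1066 165/1066 2 0 N
4 120/13 24/17 -1332/221 -708/221 2 -1 W
5 4/3 20/3 -22/3 6 3 -1 S
6 120/181 120/97 -27540/17557 15900/17557 3 0 E
7 15/13 30/41 -1395/1066 165/1066 2 0 N
final 2 -1 W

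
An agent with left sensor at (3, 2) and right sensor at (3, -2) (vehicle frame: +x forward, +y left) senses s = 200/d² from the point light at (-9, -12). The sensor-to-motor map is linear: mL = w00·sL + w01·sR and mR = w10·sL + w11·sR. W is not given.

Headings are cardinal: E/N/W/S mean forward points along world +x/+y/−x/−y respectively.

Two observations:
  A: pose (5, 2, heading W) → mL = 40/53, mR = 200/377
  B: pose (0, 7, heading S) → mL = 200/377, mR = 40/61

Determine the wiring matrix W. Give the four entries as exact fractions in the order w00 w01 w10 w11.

obs A: pose=(5,2,W) → sL=40/53, sR=200/377, mL=40/53, mR=200/377
obs B: pose=(0,7,S) → sL=200/377, sR=40/61, mL=200/377, mR=40/61
sensor matrix S = [[40/53, 200/377], [200/377, 40/61]]; det S = 98086400/459503057
solve [mL_A; mL_B] = S·[w00; w01] and [mR_A; mR_B] = S·[w10; w11]:
  w00 = 1, w01 = 0, w10 = 0, w11 = 1

1 0 0 1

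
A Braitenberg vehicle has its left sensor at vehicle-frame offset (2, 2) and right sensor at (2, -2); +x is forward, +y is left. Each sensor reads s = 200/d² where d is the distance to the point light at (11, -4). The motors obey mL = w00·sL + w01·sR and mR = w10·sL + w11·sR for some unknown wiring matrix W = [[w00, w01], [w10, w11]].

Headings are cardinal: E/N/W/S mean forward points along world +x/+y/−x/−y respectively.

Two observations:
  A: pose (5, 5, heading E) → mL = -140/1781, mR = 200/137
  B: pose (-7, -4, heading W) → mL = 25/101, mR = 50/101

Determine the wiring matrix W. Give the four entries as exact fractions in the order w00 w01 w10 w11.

1 -1/2 1 0

obs A: pose=(5,5,E) → sL=200/137, sR=40/13, mL=-140/1781, mR=200/137
obs B: pose=(-7,-4,W) → sL=50/101, sR=50/101, mL=25/101, mR=50/101
sensor matrix S = [[200/137, 40/13], [50/101, 50/101]]; det S = -144000/179881
solve [mL_A; mL_B] = S·[w00; w01] and [mR_A; mR_B] = S·[w10; w11]:
  w00 = 1, w01 = -1/2, w10 = 1, w11 = 0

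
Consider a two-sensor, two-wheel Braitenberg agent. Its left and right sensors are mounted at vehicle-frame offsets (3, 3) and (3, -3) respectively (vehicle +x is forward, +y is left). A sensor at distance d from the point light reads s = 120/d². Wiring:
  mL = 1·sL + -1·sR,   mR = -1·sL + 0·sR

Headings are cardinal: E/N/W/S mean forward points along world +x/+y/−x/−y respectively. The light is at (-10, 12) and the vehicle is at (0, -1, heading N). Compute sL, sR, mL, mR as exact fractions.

120/149 120/269 14400/40081 -120/149

left sensor world pos  = (-3, 2); dL² = 149
right sensor world pos = (3, 2); dR² = 269
sL = 120/149 = 120/149
sR = 120/269 = 120/269
mL = 1·sL + -1·sR = 14400/40081
mR = -1·sL + 0·sR = -120/149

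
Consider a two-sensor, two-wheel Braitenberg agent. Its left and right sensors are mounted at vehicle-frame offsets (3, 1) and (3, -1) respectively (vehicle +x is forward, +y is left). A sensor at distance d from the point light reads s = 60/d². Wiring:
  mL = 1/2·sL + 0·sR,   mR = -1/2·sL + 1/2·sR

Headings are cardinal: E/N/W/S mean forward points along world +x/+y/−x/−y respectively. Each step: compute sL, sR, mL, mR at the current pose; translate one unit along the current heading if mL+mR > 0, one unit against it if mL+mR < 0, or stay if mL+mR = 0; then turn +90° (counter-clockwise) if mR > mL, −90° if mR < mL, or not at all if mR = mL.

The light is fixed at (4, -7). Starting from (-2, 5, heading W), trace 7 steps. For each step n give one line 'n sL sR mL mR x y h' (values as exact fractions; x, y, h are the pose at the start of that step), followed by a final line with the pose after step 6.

0 30/101 6/25 15/101 -72/2525 -2 5 W
1 60/289 20/87 30/289 280/25143 -3 5 N
2 15/53 3/8 15/106 39/848 -3 6 E
3 12/25 60/149 6/25 -144/3725 -2 6 S
4 30/101 6/25 15/101 -72/2525 -2 5 W
5 60/289 20/87 30/289 280/25143 -3 5 N
6 15/53 3/8 15/106 39/848 -3 6 E
final -2 6 S

n=0: pose=(-2,5,W); sL=30/101, sR=6/25; mL=15/101, mR=-72/2525; mL+mR=3/25 → advance +1; mR−mL=-447/2525 → turn -1·90°
n=1: pose=(-3,5,N); sL=60/289, sR=20/87; mL=30/289, mR=280/25143; mL+mR=10/87 → advance +1; mR−mL=-2330/25143 → turn -1·90°
n=2: pose=(-3,6,E); sL=15/53, sR=3/8; mL=15/106, mR=39/848; mL+mR=3/16 → advance +1; mR−mL=-81/848 → turn -1·90°
n=3: pose=(-2,6,S); sL=12/25, sR=60/149; mL=6/25, mR=-144/3725; mL+mR=30/149 → advance +1; mR−mL=-1038/3725 → turn -1·90°
n=4: pose=(-2,5,W); sL=30/101, sR=6/25; mL=15/101, mR=-72/2525; mL+mR=3/25 → advance +1; mR−mL=-447/2525 → turn -1·90°
n=5: pose=(-3,5,N); sL=60/289, sR=20/87; mL=30/289, mR=280/25143; mL+mR=10/87 → advance +1; mR−mL=-2330/25143 → turn -1·90°
n=6: pose=(-3,6,E); sL=15/53, sR=3/8; mL=15/106, mR=39/848; mL+mR=3/16 → advance +1; mR−mL=-81/848 → turn -1·90°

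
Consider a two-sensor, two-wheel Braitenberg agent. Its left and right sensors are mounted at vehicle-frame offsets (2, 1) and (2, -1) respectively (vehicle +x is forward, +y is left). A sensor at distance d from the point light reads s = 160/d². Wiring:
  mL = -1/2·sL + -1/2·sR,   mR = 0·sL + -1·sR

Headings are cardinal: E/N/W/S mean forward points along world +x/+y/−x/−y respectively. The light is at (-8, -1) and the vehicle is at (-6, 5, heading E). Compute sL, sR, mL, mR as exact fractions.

left sensor world pos  = (-4, 6); dL² = 65
right sensor world pos = (-4, 4); dR² = 41
sL = 160/65 = 32/13
sR = 160/41 = 160/41
mL = -1/2·sL + -1/2·sR = -1696/533
mR = 0·sL + -1·sR = -160/41

32/13 160/41 -1696/533 -160/41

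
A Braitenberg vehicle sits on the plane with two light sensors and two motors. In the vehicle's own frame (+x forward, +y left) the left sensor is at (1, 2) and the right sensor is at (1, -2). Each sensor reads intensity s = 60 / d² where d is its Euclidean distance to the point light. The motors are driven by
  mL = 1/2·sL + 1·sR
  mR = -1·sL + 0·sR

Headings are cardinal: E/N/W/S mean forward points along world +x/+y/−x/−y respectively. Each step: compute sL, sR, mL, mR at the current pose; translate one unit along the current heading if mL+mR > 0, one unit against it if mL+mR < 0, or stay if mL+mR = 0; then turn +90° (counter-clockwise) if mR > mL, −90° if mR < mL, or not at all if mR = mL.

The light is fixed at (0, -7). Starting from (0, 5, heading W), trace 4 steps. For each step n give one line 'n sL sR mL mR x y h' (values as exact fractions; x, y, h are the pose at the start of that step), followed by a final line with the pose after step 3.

0 60/101 60/197 11970/19897 -60/101 0 5 W
1 30/89 6/17 789/1513 -30/89 -1 5 N
2 4/15 60/121 1142/1815 -4/15 -1 6 E
3 15/37 15/37 45/74 -15/37 0 6 S
final 0 5 W

n=0: pose=(0,5,W); sL=60/101, sR=60/197; mL=11970/19897, mR=-60/101; mL+mR=150/19897 → advance +1; mR−mL=-23790/19897 → turn -1·90°
n=1: pose=(-1,5,N); sL=30/89, sR=6/17; mL=789/1513, mR=-30/89; mL+mR=279/1513 → advance +1; mR−mL=-1299/1513 → turn -1·90°
n=2: pose=(-1,6,E); sL=4/15, sR=60/121; mL=1142/1815, mR=-4/15; mL+mR=658/1815 → advance +1; mR−mL=-542/605 → turn -1·90°
n=3: pose=(0,6,S); sL=15/37, sR=15/37; mL=45/74, mR=-15/37; mL+mR=15/74 → advance +1; mR−mL=-75/74 → turn -1·90°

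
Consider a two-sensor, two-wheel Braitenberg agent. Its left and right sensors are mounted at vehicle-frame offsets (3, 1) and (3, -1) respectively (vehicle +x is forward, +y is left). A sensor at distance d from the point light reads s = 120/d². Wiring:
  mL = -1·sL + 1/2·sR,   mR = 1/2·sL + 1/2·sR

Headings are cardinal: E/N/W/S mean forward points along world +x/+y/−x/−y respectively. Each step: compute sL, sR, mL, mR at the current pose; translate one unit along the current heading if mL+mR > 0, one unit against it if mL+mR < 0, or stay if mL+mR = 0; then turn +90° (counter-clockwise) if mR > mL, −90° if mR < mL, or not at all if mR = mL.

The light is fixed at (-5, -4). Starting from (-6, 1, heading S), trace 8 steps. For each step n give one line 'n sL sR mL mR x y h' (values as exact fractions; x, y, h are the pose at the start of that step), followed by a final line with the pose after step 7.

n=0: pose=(-6,1,S); sL=30, sR=15; mL=-45/2, mR=45/2; mL+mR=0 → advance +0; mR−mL=45 → turn +1·90°
n=1: pose=(-6,1,E); sL=3, sR=6; mL=0, mR=9/2; mL+mR=9/2 → advance +1; mR−mL=9/2 → turn +1·90°
n=2: pose=(-5,1,N); sL=24/13, sR=24/13; mL=-12/13, mR=24/13; mL+mR=12/13 → advance +1; mR−mL=36/13 → turn +1·90°
n=3: pose=(-5,2,W); sL=60/17, sR=60/29; mL=-1230/493, mR=1380/493; mL+mR=150/493 → advance +1; mR−mL=90/17 → turn +1·90°
n=4: pose=(-6,2,S); sL=40/3, sR=120/13; mL=-340/39, mR=440/39; mL+mR=100/39 → advance +1; mR−mL=20 → turn +1·90°
n=5: pose=(-6,1,E); sL=3, sR=6; mL=0, mR=9/2; mL+mR=9/2 → advance +1; mR−mL=9/2 → turn +1·90°
n=6: pose=(-5,1,N); sL=24/13, sR=24/13; mL=-12/13, mR=24/13; mL+mR=12/13 → advance +1; mR−mL=36/13 → turn +1·90°
n=7: pose=(-5,2,W); sL=60/17, sR=60/29; mL=-1230/493, mR=1380/493; mL+mR=150/493 → advance +1; mR−mL=90/17 → turn +1·90°

0 30 15 -45/2 45/2 -6 1 S
1 3 6 0 9/2 -6 1 E
2 24/13 24/13 -12/13 24/13 -5 1 N
3 60/17 60/29 -1230/493 1380/493 -5 2 W
4 40/3 120/13 -340/39 440/39 -6 2 S
5 3 6 0 9/2 -6 1 E
6 24/13 24/13 -12/13 24/13 -5 1 N
7 60/17 60/29 -1230/493 1380/493 -5 2 W
final -6 2 S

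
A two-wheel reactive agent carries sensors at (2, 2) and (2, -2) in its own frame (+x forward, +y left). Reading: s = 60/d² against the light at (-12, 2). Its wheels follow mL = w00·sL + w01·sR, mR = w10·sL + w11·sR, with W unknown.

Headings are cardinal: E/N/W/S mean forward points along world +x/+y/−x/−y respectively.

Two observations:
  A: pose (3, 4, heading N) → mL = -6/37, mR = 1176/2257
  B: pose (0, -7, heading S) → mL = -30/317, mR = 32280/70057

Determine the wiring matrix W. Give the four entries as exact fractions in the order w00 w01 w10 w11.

obs A: pose=(3,4,N) → sL=12/37, sR=12/61, mL=-6/37, mR=1176/2257
obs B: pose=(0,-7,S) → sL=60/317, sR=60/221, mL=-30/317, mR=32280/70057
sensor matrix S = [[12/37, 12/61], [60/317, 60/221]]; det S = 8035200/158118649
solve [mL_A; mL_B] = S·[w00; w01] and [mR_A; mR_B] = S·[w10; w11]:
  w00 = -1/2, w01 = 0, w10 = 1, w11 = 1

-1/2 0 1 1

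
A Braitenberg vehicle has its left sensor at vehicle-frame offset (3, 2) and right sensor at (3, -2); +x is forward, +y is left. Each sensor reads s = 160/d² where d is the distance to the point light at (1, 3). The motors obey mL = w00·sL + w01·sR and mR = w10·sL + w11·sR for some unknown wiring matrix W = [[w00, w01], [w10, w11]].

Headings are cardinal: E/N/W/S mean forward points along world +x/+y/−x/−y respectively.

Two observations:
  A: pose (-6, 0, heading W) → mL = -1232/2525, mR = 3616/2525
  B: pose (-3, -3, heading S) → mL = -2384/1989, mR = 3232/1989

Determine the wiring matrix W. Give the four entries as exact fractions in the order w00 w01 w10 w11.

-1 1/2 1/2 1/2

obs A: pose=(-6,0,W) → sL=32/25, sR=160/101, mL=-1232/2525, mR=3616/2525
obs B: pose=(-3,-3,S) → sL=32/17, sR=160/117, mL=-2384/1989, mR=3232/1989
sensor matrix S = [[32/25, 160/101], [32/17, 160/117]]; det S = -1236992/1004445
solve [mL_A; mL_B] = S·[w00; w01] and [mR_A; mR_B] = S·[w10; w11]:
  w00 = -1, w01 = 1/2, w10 = 1/2, w11 = 1/2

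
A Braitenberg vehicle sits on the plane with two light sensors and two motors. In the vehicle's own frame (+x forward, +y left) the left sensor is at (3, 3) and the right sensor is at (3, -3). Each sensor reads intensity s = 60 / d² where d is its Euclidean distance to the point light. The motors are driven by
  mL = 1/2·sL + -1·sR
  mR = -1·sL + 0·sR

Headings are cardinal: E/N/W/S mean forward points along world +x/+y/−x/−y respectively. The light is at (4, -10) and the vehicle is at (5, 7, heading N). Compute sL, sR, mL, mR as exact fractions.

left sensor world pos  = (2, 10); dL² = 404
right sensor world pos = (8, 10); dR² = 416
sL = 60/404 = 15/101
sR = 60/416 = 15/104
mL = 1/2·sL + -1·sR = -735/10504
mR = -1·sL + 0·sR = -15/101

15/101 15/104 -735/10504 -15/101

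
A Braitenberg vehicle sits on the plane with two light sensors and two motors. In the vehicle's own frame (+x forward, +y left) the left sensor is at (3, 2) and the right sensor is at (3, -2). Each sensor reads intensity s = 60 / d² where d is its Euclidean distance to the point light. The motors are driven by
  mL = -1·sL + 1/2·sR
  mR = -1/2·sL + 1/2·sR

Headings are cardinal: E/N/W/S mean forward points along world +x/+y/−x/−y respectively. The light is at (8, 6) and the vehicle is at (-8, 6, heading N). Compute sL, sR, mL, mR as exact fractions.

20/111 12/41 -154/4551 256/4551

left sensor world pos  = (-10, 9); dL² = 333
right sensor world pos = (-6, 9); dR² = 205
sL = 60/333 = 20/111
sR = 60/205 = 12/41
mL = -1·sL + 1/2·sR = -154/4551
mR = -1/2·sL + 1/2·sR = 256/4551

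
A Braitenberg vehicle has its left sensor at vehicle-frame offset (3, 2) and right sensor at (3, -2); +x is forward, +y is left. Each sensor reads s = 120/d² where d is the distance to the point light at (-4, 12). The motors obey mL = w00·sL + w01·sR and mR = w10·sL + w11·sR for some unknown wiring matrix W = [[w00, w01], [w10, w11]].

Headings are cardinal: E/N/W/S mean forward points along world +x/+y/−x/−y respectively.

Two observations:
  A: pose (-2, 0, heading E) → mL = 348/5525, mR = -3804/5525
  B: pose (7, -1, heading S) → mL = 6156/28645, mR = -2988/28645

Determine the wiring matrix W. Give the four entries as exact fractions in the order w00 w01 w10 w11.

obs A: pose=(-2,0,E) → sL=24/25, sR=120/221, mL=348/5525, mR=-3804/5525
obs B: pose=(7,-1,S) → sL=24/85, sR=120/337, mL=6156/28645, mR=-2988/28645
sensor matrix S = [[24/25, 120/221], [24/85, 120/337]]; det S = 1193472/6330545
solve [mL_A; mL_B] = S·[w00; w01] and [mR_A; mR_B] = S·[w10; w11]:
  w00 = -1/2, w01 = 1, w10 = -1, w11 = 1/2

-1/2 1 -1 1/2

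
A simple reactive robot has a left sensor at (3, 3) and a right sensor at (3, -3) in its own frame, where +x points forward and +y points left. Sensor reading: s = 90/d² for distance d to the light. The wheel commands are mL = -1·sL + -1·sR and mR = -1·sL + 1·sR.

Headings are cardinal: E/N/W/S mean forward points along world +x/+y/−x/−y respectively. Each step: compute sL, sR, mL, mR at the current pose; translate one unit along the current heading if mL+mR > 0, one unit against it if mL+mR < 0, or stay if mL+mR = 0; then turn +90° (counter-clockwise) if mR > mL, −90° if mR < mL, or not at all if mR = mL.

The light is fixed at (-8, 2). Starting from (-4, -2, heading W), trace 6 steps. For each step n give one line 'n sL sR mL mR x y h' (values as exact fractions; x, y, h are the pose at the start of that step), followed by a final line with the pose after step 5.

n=0: pose=(-4,-2,W); sL=9/5, sR=45; mL=-234/5, mR=216/5; mL+mR=-18/5 → advance -1; mR−mL=90 → turn +1·90°
n=1: pose=(-3,-2,S); sL=90/113, sR=90/53; mL=-14940/5989, mR=5400/5989; mL+mR=-180/113 → advance -1; mR−mL=180/53 → turn +1·90°
n=2: pose=(-3,-1,E); sL=45/32, sR=9/10; mL=-369/160, mR=-81/160; mL+mR=-45/16 → advance -1; mR−mL=9/5 → turn +1·90°
n=3: pose=(-4,-1,N); sL=90, sR=90/49; mL=-4500/49, mR=-4320/49; mL+mR=-180 → advance -1; mR−mL=180/49 → turn +1·90°
n=4: pose=(-4,-2,W); sL=9/5, sR=45; mL=-234/5, mR=216/5; mL+mR=-18/5 → advance -1; mR−mL=90 → turn +1·90°
n=5: pose=(-3,-2,S); sL=90/113, sR=90/53; mL=-14940/5989, mR=5400/5989; mL+mR=-180/113 → advance -1; mR−mL=180/53 → turn +1·90°

0 9/5 45 -234/5 216/5 -4 -2 W
1 90/113 90/53 -14940/5989 5400/5989 -3 -2 S
2 45/32 9/10 -369/160 -81/160 -3 -1 E
3 90 90/49 -4500/49 -4320/49 -4 -1 N
4 9/5 45 -234/5 216/5 -4 -2 W
5 90/113 90/53 -14940/5989 5400/5989 -3 -2 S
final -3 -1 E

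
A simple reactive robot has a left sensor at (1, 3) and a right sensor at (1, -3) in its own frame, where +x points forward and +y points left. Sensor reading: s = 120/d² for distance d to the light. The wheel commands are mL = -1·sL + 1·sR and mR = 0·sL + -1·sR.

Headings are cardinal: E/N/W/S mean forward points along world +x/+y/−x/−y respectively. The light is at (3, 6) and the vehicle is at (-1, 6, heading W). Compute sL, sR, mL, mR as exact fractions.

left sensor world pos  = (-2, 3); dL² = 34
right sensor world pos = (-2, 9); dR² = 34
sL = 120/34 = 60/17
sR = 120/34 = 60/17
mL = -1·sL + 1·sR = 0
mR = 0·sL + -1·sR = -60/17

60/17 60/17 0 -60/17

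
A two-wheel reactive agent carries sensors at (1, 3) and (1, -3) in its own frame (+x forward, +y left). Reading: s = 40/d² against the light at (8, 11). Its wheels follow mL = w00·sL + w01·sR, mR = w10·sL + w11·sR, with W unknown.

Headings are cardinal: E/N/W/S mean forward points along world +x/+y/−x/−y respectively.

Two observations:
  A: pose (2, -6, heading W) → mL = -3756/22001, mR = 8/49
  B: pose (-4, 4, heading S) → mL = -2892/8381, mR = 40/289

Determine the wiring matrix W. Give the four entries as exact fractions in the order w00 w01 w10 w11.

obs A: pose=(2,-6,W) → sL=40/449, sR=8/49, mL=-3756/22001, mR=8/49
obs B: pose=(-4,4,S) → sL=8/29, sR=40/289, mL=-2892/8381, mR=40/289
sensor matrix S = [[40/449, 8/49], [8/29, 40/289]]; det S = -6031104/184390381
solve [mL_A; mL_B] = S·[w00; w01] and [mR_A; mR_B] = S·[w10; w11]:
  w00 = -1, w01 = -1/2, w10 = 0, w11 = 1

-1 -1/2 0 1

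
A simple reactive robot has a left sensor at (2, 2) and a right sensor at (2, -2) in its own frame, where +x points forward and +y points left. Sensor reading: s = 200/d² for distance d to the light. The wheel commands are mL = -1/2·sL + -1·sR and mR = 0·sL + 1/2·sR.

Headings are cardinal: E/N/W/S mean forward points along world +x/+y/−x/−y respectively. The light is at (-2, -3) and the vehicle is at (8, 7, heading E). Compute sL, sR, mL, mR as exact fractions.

left sensor world pos  = (10, 9); dL² = 288
right sensor world pos = (10, 5); dR² = 208
sL = 200/288 = 25/36
sR = 200/208 = 25/26
mL = -1/2·sL + -1·sR = -1225/936
mR = 0·sL + 1/2·sR = 25/52

25/36 25/26 -1225/936 25/52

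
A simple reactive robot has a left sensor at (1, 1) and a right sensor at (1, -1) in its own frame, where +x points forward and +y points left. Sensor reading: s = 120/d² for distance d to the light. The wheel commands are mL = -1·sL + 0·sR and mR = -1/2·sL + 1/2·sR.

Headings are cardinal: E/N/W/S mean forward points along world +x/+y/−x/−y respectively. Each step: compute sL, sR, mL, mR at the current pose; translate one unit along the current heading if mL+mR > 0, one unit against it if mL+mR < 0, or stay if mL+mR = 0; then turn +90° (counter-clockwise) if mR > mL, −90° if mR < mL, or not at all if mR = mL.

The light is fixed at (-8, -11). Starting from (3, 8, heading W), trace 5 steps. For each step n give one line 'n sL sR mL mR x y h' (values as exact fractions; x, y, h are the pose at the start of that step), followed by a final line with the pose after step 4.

0 15/53 6/25 -15/53 -57/2650 3 8 W
1 120/493 24/89 -120/493 576/43877 4 8 S
2 12/61 12/53 -12/61 48/3233 4 9 E
3 120/541 8/39 -120/541 -176/21099 3 9 N
4 15/53 6/25 -15/53 -57/2650 3 8 W
final 4 8 S

n=0: pose=(3,8,W); sL=15/53, sR=6/25; mL=-15/53, mR=-57/2650; mL+mR=-807/2650 → advance -1; mR−mL=693/2650 → turn +1·90°
n=1: pose=(4,8,S); sL=120/493, sR=24/89; mL=-120/493, mR=576/43877; mL+mR=-10104/43877 → advance -1; mR−mL=11256/43877 → turn +1·90°
n=2: pose=(4,9,E); sL=12/61, sR=12/53; mL=-12/61, mR=48/3233; mL+mR=-588/3233 → advance -1; mR−mL=684/3233 → turn +1·90°
n=3: pose=(3,9,N); sL=120/541, sR=8/39; mL=-120/541, mR=-176/21099; mL+mR=-4856/21099 → advance -1; mR−mL=4504/21099 → turn +1·90°
n=4: pose=(3,8,W); sL=15/53, sR=6/25; mL=-15/53, mR=-57/2650; mL+mR=-807/2650 → advance -1; mR−mL=693/2650 → turn +1·90°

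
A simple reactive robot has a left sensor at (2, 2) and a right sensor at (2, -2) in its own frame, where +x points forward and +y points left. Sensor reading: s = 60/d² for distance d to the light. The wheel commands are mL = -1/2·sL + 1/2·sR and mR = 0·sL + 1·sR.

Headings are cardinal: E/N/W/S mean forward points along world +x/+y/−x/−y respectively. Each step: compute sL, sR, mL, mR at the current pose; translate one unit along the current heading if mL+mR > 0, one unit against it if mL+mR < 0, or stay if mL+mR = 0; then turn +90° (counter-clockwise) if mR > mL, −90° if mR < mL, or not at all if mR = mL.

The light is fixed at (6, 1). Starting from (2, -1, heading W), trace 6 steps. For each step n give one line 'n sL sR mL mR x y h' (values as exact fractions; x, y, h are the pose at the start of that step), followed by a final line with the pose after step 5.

0 15/13 5/3 10/39 5/3 2 -1 W
1 12/5 12/13 -48/65 12/13 1 -1 S
2 6 30/17 -36/17 30/17 1 -2 E
3 12/13 60/17 288/221 60/17 0 -2 N
4 3/4 15/16 3/32 15/16 0 -1 W
5 60/41 60/97 -1680/3977 60/97 -1 -1 S
final -1 -2 E

n=0: pose=(2,-1,W); sL=15/13, sR=5/3; mL=10/39, mR=5/3; mL+mR=25/13 → advance +1; mR−mL=55/39 → turn +1·90°
n=1: pose=(1,-1,S); sL=12/5, sR=12/13; mL=-48/65, mR=12/13; mL+mR=12/65 → advance +1; mR−mL=108/65 → turn +1·90°
n=2: pose=(1,-2,E); sL=6, sR=30/17; mL=-36/17, mR=30/17; mL+mR=-6/17 → advance -1; mR−mL=66/17 → turn +1·90°
n=3: pose=(0,-2,N); sL=12/13, sR=60/17; mL=288/221, mR=60/17; mL+mR=1068/221 → advance +1; mR−mL=492/221 → turn +1·90°
n=4: pose=(0,-1,W); sL=3/4, sR=15/16; mL=3/32, mR=15/16; mL+mR=33/32 → advance +1; mR−mL=27/32 → turn +1·90°
n=5: pose=(-1,-1,S); sL=60/41, sR=60/97; mL=-1680/3977, mR=60/97; mL+mR=780/3977 → advance +1; mR−mL=4140/3977 → turn +1·90°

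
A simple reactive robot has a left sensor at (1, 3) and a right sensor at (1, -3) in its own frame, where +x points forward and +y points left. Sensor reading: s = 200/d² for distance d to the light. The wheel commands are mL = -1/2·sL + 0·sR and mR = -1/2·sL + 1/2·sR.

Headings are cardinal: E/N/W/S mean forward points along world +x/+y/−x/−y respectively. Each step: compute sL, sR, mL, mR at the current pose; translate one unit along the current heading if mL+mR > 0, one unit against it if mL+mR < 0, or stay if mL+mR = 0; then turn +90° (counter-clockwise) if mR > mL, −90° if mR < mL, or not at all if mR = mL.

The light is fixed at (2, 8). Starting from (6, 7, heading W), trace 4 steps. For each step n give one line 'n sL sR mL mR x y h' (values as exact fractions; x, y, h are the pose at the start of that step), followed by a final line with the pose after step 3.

n=0: pose=(6,7,W); sL=8, sR=200/13; mL=-4, mR=48/13; mL+mR=-4/13 → advance -1; mR−mL=100/13 → turn +1·90°
n=1: pose=(7,7,S); sL=50/17, sR=25; mL=-25/17, mR=375/34; mL+mR=325/34 → advance +1; mR−mL=25/2 → turn +1·90°
n=2: pose=(7,6,E); sL=200/37, sR=200/61; mL=-100/37, mR=-2400/2257; mL+mR=-8500/2257 → advance -1; mR−mL=100/61 → turn +1·90°
n=3: pose=(6,6,N); sL=100, sR=4; mL=-50, mR=-48; mL+mR=-98 → advance -1; mR−mL=2 → turn +1·90°

0 8 200/13 -4 48/13 6 7 W
1 50/17 25 -25/17 375/34 7 7 S
2 200/37 200/61 -100/37 -2400/2257 7 6 E
3 100 4 -50 -48 6 6 N
final 6 5 W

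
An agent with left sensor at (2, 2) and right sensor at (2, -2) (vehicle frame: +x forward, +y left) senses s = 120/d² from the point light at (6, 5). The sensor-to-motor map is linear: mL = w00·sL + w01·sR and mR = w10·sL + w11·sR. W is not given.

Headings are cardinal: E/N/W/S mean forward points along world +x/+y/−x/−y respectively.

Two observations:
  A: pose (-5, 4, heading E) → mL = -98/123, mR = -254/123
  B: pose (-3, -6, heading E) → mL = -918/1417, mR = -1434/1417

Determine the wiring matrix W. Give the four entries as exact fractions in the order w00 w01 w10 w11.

-1 1/2 -1/2 -1

obs A: pose=(-5,4,E) → sL=60/41, sR=4/3, mL=-98/123, mR=-254/123
obs B: pose=(-3,-6,E) → sL=12/13, sR=60/109, mL=-918/1417, mR=-1434/1417
sensor matrix S = [[60/41, 4/3], [12/13, 60/109]]; det S = -24704/58097
solve [mL_A; mL_B] = S·[w00; w01] and [mR_A; mR_B] = S·[w10; w11]:
  w00 = -1, w01 = 1/2, w10 = -1/2, w11 = -1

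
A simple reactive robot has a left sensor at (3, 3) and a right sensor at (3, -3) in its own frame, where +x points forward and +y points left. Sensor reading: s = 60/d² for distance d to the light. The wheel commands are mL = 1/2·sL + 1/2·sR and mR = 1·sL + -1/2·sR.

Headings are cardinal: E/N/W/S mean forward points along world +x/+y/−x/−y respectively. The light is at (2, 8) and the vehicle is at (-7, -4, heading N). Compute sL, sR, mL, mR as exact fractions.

left sensor world pos  = (-10, -1); dL² = 225
right sensor world pos = (-4, -1); dR² = 117
sL = 60/225 = 4/15
sR = 60/117 = 20/39
mL = 1/2·sL + 1/2·sR = 76/195
mR = 1·sL + -1/2·sR = 2/195

4/15 20/39 76/195 2/195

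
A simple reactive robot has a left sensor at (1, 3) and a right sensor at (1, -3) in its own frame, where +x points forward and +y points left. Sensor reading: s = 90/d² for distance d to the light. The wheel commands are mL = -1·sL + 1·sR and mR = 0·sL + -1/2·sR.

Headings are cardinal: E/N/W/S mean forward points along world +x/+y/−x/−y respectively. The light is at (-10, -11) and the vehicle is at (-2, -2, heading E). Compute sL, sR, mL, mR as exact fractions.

2/5 10/13 24/65 -5/13

left sensor world pos  = (-1, 1); dL² = 225
right sensor world pos = (-1, -5); dR² = 117
sL = 90/225 = 2/5
sR = 90/117 = 10/13
mL = -1·sL + 1·sR = 24/65
mR = 0·sL + -1/2·sR = -5/13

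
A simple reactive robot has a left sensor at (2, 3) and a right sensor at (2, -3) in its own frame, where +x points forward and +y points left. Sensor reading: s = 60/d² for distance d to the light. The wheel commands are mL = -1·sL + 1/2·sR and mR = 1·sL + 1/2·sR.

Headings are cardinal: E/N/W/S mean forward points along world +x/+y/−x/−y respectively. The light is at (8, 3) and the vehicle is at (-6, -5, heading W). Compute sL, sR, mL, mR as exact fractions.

left sensor world pos  = (-8, -8); dL² = 377
right sensor world pos = (-8, -2); dR² = 281
sL = 60/377 = 60/377
sR = 60/281 = 60/281
mL = -1·sL + 1/2·sR = -5550/105937
mR = 1·sL + 1/2·sR = 28170/105937

60/377 60/281 -5550/105937 28170/105937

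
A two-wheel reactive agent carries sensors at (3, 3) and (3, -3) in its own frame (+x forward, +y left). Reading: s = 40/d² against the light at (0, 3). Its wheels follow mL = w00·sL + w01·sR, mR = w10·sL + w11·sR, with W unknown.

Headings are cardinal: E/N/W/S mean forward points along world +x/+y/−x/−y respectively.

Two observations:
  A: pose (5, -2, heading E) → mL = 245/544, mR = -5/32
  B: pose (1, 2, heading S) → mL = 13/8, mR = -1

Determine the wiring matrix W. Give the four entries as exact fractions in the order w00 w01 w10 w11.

obs A: pose=(5,-2,E) → sL=10/17, sR=5/16, mL=245/544, mR=-5/32
obs B: pose=(1,2,S) → sL=5/4, sR=2, mL=13/8, mR=-1
sensor matrix S = [[10/17, 5/16], [5/4, 2]]; det S = 855/1088
solve [mL_A; mL_B] = S·[w00; w01] and [mR_A; mR_B] = S·[w10; w11]:
  w00 = 1/2, w01 = 1/2, w10 = 0, w11 = -1/2

1/2 1/2 0 -1/2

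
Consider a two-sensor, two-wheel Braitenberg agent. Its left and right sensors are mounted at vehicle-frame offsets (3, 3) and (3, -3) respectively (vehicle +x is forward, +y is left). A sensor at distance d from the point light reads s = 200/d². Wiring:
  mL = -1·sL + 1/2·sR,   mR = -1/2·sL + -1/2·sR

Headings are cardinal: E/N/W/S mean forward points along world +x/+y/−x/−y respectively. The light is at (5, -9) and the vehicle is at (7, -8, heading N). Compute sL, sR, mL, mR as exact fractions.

left sensor world pos  = (4, -5); dL² = 17
right sensor world pos = (10, -5); dR² = 41
sL = 200/17 = 200/17
sR = 200/41 = 200/41
mL = -1·sL + 1/2·sR = -6500/697
mR = -1/2·sL + -1/2·sR = -5800/697

200/17 200/41 -6500/697 -5800/697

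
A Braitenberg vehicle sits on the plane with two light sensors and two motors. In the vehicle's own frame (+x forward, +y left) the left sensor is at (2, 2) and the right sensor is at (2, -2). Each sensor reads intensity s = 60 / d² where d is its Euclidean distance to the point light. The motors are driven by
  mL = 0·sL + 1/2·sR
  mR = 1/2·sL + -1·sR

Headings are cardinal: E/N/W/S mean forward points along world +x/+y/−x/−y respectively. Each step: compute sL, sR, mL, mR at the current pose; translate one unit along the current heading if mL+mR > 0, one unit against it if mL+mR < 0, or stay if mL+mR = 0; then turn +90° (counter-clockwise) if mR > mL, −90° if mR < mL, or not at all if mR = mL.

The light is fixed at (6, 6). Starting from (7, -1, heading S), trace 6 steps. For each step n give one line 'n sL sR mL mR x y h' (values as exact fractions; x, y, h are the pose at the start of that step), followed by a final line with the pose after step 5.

n=0: pose=(7,-1,S); sL=2/3, sR=30/41; mL=15/41, mR=-49/123; mL+mR=-4/123 → advance -1; mR−mL=-94/123 → turn -1·90°
n=1: pose=(7,0,W); sL=12/13, sR=60/17; mL=30/17, mR=-678/221; mL+mR=-288/221 → advance -1; mR−mL=-1068/221 → turn -1·90°
n=2: pose=(8,0,N); sL=15/4, sR=15/8; mL=15/16, mR=0; mL+mR=15/16 → advance +1; mR−mL=-15/16 → turn -1·90°
n=3: pose=(8,1,E); sL=12/5, sR=12/13; mL=6/13, mR=18/65; mL+mR=48/65 → advance +1; mR−mL=-12/65 → turn -1·90°
n=4: pose=(9,1,S); sL=30/37, sR=6/5; mL=3/5, mR=-147/185; mL+mR=-36/185 → advance -1; mR−mL=-258/185 → turn -1·90°
n=5: pose=(9,2,W); sL=60/37, sR=12; mL=6, mR=-414/37; mL+mR=-192/37 → advance -1; mR−mL=-636/37 → turn -1·90°

0 2/3 30/41 15/41 -49/123 7 -1 S
1 12/13 60/17 30/17 -678/221 7 0 W
2 15/4 15/8 15/16 0 8 0 N
3 12/5 12/13 6/13 18/65 8 1 E
4 30/37 6/5 3/5 -147/185 9 1 S
5 60/37 12 6 -414/37 9 2 W
final 10 2 N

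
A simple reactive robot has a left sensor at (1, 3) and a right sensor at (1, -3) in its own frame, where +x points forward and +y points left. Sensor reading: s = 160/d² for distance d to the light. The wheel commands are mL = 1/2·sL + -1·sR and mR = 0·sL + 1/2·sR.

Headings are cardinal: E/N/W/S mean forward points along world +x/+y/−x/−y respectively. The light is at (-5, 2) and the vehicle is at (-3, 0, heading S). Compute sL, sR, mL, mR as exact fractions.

left sensor world pos  = (0, -1); dL² = 34
right sensor world pos = (-6, -1); dR² = 10
sL = 160/34 = 80/17
sR = 160/10 = 16
mL = 1/2·sL + -1·sR = -232/17
mR = 0·sL + 1/2·sR = 8

80/17 16 -232/17 8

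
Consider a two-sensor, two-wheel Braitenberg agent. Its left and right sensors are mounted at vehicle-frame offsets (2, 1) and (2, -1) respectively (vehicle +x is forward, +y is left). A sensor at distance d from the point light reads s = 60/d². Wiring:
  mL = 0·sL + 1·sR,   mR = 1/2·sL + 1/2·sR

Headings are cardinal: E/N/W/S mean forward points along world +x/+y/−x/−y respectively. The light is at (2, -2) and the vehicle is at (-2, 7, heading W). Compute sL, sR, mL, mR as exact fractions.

3/5 15/34 15/34 177/340

left sensor world pos  = (-4, 6); dL² = 100
right sensor world pos = (-4, 8); dR² = 136
sL = 60/100 = 3/5
sR = 60/136 = 15/34
mL = 0·sL + 1·sR = 15/34
mR = 1/2·sL + 1/2·sR = 177/340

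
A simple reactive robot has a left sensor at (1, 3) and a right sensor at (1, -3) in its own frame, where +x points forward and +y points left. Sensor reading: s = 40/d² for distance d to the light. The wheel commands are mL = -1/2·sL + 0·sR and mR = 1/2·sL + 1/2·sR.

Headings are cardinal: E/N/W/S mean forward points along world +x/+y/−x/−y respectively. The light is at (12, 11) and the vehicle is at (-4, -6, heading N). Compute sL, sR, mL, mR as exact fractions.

left sensor world pos  = (-7, -5); dL² = 617
right sensor world pos = (-1, -5); dR² = 425
sL = 40/617 = 40/617
sR = 40/425 = 8/85
mL = -1/2·sL + 0·sR = -20/617
mR = 1/2·sL + 1/2·sR = 4168/52445

40/617 8/85 -20/617 4168/52445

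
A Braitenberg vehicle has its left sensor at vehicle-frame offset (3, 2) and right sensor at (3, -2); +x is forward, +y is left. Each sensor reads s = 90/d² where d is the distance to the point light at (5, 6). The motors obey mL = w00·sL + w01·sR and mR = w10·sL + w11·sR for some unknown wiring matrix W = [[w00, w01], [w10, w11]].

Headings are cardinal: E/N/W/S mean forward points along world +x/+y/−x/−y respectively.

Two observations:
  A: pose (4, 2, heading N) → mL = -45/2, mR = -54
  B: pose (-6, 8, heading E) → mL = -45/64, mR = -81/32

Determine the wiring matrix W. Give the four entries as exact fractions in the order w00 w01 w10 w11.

obs A: pose=(4,2,N) → sL=9, sR=45, mL=-45/2, mR=-54
obs B: pose=(-6,8,E) → sL=9/8, sR=45/32, mL=-45/64, mR=-81/32
sensor matrix S = [[9, 45], [9/8, 45/32]]; det S = -1215/32
solve [mL_A; mL_B] = S·[w00; w01] and [mR_A; mR_B] = S·[w10; w11]:
  w00 = 0, w01 = -1/2, w10 = -1, w11 = -1

0 -1/2 -1 -1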